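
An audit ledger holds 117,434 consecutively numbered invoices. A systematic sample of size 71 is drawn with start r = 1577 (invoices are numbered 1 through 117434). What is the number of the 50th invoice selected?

82623

k = 117434/71 = 1654
50th selection = r + (50−1)·k = 1577 + 49×1654 = 1577 + 81046 = 82623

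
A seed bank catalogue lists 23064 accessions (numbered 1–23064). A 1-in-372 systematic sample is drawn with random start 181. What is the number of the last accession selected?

k = 372
62nd selection = r + (62−1)·k = 181 + 61×372 = 181 + 22692 = 22873

22873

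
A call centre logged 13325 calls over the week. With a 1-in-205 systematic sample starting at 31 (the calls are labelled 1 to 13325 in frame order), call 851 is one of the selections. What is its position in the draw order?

5

k = 205
position = (851 − 31)/205 + 1 = 820/205 + 1 = 4 + 1 = 5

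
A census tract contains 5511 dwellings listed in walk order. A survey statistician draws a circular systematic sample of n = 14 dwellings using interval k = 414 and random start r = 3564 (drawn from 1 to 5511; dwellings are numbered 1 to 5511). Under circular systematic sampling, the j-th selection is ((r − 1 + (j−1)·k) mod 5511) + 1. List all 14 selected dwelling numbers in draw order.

Selection 1: 3564
Selection 2: 3564 + 414 = 3978
Selection 3: 3978 + 414 = 4392
Selection 4: 4392 + 414 = 4806
Selection 5: 4806 + 414 = 5220
Selection 6: 5220 + 414 = 5634 → 5634 − 5511 = 123
Selection 7: 123 + 414 = 537
Selection 8: 537 + 414 = 951
Selection 9: 951 + 414 = 1365
Selection 10: 1365 + 414 = 1779
Selection 11: 1779 + 414 = 2193
Selection 12: 2193 + 414 = 2607
Selection 13: 2607 + 414 = 3021
Selection 14: 3021 + 414 = 3435

3564, 3978, 4392, 4806, 5220, 123, 537, 951, 1365, 1779, 2193, 2607, 3021, 3435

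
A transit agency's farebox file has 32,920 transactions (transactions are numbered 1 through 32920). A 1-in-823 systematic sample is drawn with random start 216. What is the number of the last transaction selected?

k = 823
40th selection = r + (40−1)·k = 216 + 39×823 = 216 + 32097 = 32313

32313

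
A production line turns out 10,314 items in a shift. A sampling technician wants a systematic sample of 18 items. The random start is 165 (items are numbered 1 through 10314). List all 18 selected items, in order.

k = N/n = 10314/18 = 573
item 1: 165
item 2: 165 + 573 = 738
item 3: 738 + 573 = 1311
item 4: 1311 + 573 = 1884
item 5: 1884 + 573 = 2457
item 6: 2457 + 573 = 3030
item 7: 3030 + 573 = 3603
item 8: 3603 + 573 = 4176
item 9: 4176 + 573 = 4749
item 10: 4749 + 573 = 5322
item 11: 5322 + 573 = 5895
item 12: 5895 + 573 = 6468
item 13: 6468 + 573 = 7041
item 14: 7041 + 573 = 7614
item 15: 7614 + 573 = 8187
item 16: 8187 + 573 = 8760
item 17: 8760 + 573 = 9333
item 18: 9333 + 573 = 9906

165, 738, 1311, 1884, 2457, 3030, 3603, 4176, 4749, 5322, 5895, 6468, 7041, 7614, 8187, 8760, 9333, 9906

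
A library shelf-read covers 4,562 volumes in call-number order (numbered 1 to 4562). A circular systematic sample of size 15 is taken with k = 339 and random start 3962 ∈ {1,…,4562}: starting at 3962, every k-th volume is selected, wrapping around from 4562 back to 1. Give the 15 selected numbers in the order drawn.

Selection 1: 3962
Selection 2: 3962 + 339 = 4301
Selection 3: 4301 + 339 = 4640 → 4640 − 4562 = 78
Selection 4: 78 + 339 = 417
Selection 5: 417 + 339 = 756
Selection 6: 756 + 339 = 1095
Selection 7: 1095 + 339 = 1434
Selection 8: 1434 + 339 = 1773
Selection 9: 1773 + 339 = 2112
Selection 10: 2112 + 339 = 2451
Selection 11: 2451 + 339 = 2790
Selection 12: 2790 + 339 = 3129
Selection 13: 3129 + 339 = 3468
Selection 14: 3468 + 339 = 3807
Selection 15: 3807 + 339 = 4146

3962, 4301, 78, 417, 756, 1095, 1434, 1773, 2112, 2451, 2790, 3129, 3468, 3807, 4146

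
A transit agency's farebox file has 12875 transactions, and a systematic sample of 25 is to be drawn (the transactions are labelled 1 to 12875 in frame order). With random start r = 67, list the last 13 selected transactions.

6247, 6762, 7277, 7792, 8307, 8822, 9337, 9852, 10367, 10882, 11397, 11912, 12427

k = N/n = 12875/25 = 515
13th selection = 67 + 12×515 = 6247
14th: 6247 + 515 = 6762
15th: 6762 + 515 = 7277
16th: 7277 + 515 = 7792
17th: 7792 + 515 = 8307
18th: 8307 + 515 = 8822
19th: 8822 + 515 = 9337
20th: 9337 + 515 = 9852
21st: 9852 + 515 = 10367
22nd: 10367 + 515 = 10882
23rd: 10882 + 515 = 11397
24th: 11397 + 515 = 11912
25th: 11912 + 515 = 12427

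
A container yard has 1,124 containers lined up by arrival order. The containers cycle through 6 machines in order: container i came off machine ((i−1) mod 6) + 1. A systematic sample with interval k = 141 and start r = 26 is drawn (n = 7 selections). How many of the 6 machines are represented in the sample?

Consecutive selections differ by k = 141, so their machine numbers differ by 141 mod 6 = 3.
gcd(141, 6) = 3, so the sample visits 6/3 = 2 distinct residues mod 6.
Start 26 is machine 2; the machines hit are 2, 5.

2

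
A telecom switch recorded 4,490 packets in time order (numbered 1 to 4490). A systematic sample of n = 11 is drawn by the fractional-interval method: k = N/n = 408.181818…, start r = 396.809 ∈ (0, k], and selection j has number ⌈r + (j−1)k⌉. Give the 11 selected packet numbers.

397, 805, 1214, 1622, 2030, 2438, 2846, 3255, 3663, 4071, 4479

j=1: r + 0k = 396.809 → ⌈·⌉ = 397
j=2: r + 1k = 804.990818… → ⌈·⌉ = 805
j=3: r + 2k = 1213.172636… → ⌈·⌉ = 1214
j=4: r + 3k = 1621.354454… → ⌈·⌉ = 1622
j=5: r + 4k = 2029.536272… → ⌈·⌉ = 2030
j=6: r + 5k = 2437.718090… → ⌈·⌉ = 2438
j=7: r + 6k = 2845.899909… → ⌈·⌉ = 2846
j=8: r + 7k = 3254.081727… → ⌈·⌉ = 3255
j=9: r + 8k = 3662.263545… → ⌈·⌉ = 3663
j=10: r + 9k = 4070.445363… → ⌈·⌉ = 4071
j=11: r + 10k = 4478.627181… → ⌈·⌉ = 4479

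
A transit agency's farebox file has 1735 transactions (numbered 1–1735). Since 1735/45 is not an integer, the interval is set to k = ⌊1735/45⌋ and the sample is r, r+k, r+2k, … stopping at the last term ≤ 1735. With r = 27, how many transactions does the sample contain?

k = ⌊1735/45⌋ = 38
Achieved size = ⌊(1735 − 27)/38⌋ + 1 = ⌊1708/38⌋ + 1 = 44 + 1 = 45
(last selection: 27 + 44×38 = 1699 ≤ 1735; next would be 1737 > 1735)

45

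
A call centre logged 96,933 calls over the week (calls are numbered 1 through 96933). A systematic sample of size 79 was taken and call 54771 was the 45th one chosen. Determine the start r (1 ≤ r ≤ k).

783

k = 96933/79 = 1227
r = 54771 − (45−1)×1227 = 54771 − 53988 = 783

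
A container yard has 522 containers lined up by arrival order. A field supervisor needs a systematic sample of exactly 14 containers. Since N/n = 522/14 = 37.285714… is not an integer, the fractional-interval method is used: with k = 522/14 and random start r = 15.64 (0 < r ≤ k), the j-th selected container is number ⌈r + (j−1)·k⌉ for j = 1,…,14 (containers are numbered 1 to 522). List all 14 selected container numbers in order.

16, 53, 91, 128, 165, 203, 240, 277, 314, 352, 389, 426, 464, 501

j=1: r + 0k = 15.64 → ⌈·⌉ = 16
j=2: r + 1k = 52.925714… → ⌈·⌉ = 53
j=3: r + 2k = 90.211428… → ⌈·⌉ = 91
j=4: r + 3k = 127.497142… → ⌈·⌉ = 128
j=5: r + 4k = 164.782857… → ⌈·⌉ = 165
j=6: r + 5k = 202.068571… → ⌈·⌉ = 203
j=7: r + 6k = 239.354285… → ⌈·⌉ = 240
j=8: r + 7k = 276.64 → ⌈·⌉ = 277
j=9: r + 8k = 313.925714… → ⌈·⌉ = 314
j=10: r + 9k = 351.211428… → ⌈·⌉ = 352
j=11: r + 10k = 388.497142… → ⌈·⌉ = 389
j=12: r + 11k = 425.782857… → ⌈·⌉ = 426
j=13: r + 12k = 463.068571… → ⌈·⌉ = 464
j=14: r + 13k = 500.354285… → ⌈·⌉ = 501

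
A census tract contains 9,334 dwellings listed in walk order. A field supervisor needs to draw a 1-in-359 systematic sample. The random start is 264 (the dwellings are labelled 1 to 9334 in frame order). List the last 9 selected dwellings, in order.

6367, 6726, 7085, 7444, 7803, 8162, 8521, 8880, 9239

18th selection = 264 + 17×359 = 6367
19th: 6367 + 359 = 6726
20th: 6726 + 359 = 7085
21st: 7085 + 359 = 7444
22nd: 7444 + 359 = 7803
23rd: 7803 + 359 = 8162
24th: 8162 + 359 = 8521
25th: 8521 + 359 = 8880
26th: 8880 + 359 = 9239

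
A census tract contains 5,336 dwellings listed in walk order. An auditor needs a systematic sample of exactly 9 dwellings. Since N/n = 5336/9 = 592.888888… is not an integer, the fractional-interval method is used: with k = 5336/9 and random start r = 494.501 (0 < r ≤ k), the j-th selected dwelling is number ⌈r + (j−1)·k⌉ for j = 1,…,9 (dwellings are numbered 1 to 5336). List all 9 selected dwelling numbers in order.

495, 1088, 1681, 2274, 2867, 3459, 4052, 4645, 5238

j=1: r + 0k = 494.501 → ⌈·⌉ = 495
j=2: r + 1k = 1087.389888… → ⌈·⌉ = 1088
j=3: r + 2k = 1680.278777… → ⌈·⌉ = 1681
j=4: r + 3k = 2273.167666… → ⌈·⌉ = 2274
j=5: r + 4k = 2866.056555… → ⌈·⌉ = 2867
j=6: r + 5k = 3458.945444… → ⌈·⌉ = 3459
j=7: r + 6k = 4051.834333… → ⌈·⌉ = 4052
j=8: r + 7k = 4644.723222… → ⌈·⌉ = 4645
j=9: r + 8k = 5237.612111… → ⌈·⌉ = 5238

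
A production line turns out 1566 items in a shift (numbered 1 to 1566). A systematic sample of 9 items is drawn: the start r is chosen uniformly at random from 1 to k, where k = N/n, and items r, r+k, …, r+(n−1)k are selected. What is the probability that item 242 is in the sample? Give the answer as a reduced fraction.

k = 1566/9 = 174.
Item 242 is selected iff r ≡ 242 (mod 174); exactly one such r in {1,…,174}.
Inclusion probability = 1/174.

1/174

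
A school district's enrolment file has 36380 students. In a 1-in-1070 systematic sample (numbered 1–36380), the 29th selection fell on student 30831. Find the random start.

871

k = 1070
r = 30831 − (29−1)×1070 = 30831 − 29960 = 871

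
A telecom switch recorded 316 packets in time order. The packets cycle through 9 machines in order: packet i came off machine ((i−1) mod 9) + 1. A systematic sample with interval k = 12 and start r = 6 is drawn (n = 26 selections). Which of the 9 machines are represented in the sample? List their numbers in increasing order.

Consecutive selections differ by k = 12, so their machine numbers differ by 12 mod 9 = 3.
gcd(12, 9) = 3, so the sample visits 9/3 = 3 distinct residues mod 9.
Start 6 is machine 6; the machines hit are 3, 6, 9.

3, 6, 9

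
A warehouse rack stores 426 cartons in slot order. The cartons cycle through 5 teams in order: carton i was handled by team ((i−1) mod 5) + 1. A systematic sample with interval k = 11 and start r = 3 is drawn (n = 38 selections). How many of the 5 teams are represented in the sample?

Consecutive selections differ by k = 11, so their team numbers differ by 11 mod 5 = 1.
gcd(11, 5) = 1, so the sample visits 5/1 = 5 distinct residues mod 5.
Start 3 is team 3; the teams hit are 1, 2, 3, 4, 5.

5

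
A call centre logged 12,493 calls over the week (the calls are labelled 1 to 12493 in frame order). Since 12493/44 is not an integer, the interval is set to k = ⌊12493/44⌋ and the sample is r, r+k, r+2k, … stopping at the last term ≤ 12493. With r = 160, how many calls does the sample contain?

44

k = ⌊12493/44⌋ = 283
Achieved size = ⌊(12493 − 160)/283⌋ + 1 = ⌊12333/283⌋ + 1 = 43 + 1 = 44
(last selection: 160 + 43×283 = 12329 ≤ 12493; next would be 12612 > 12493)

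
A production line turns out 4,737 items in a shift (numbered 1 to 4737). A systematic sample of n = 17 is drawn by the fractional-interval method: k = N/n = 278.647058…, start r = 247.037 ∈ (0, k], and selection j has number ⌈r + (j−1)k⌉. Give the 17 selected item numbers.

j=1: r + 0k = 247.037 → ⌈·⌉ = 248
j=2: r + 1k = 525.684058… → ⌈·⌉ = 526
j=3: r + 2k = 804.331117… → ⌈·⌉ = 805
j=4: r + 3k = 1082.978176… → ⌈·⌉ = 1083
j=5: r + 4k = 1361.625235… → ⌈·⌉ = 1362
j=6: r + 5k = 1640.272294… → ⌈·⌉ = 1641
j=7: r + 6k = 1918.919352… → ⌈·⌉ = 1919
j=8: r + 7k = 2197.566411… → ⌈·⌉ = 2198
j=9: r + 8k = 2476.213470… → ⌈·⌉ = 2477
j=10: r + 9k = 2754.860529… → ⌈·⌉ = 2755
j=11: r + 10k = 3033.507588… → ⌈·⌉ = 3034
j=12: r + 11k = 3312.154647… → ⌈·⌉ = 3313
j=13: r + 12k = 3590.801705… → ⌈·⌉ = 3591
j=14: r + 13k = 3869.448764… → ⌈·⌉ = 3870
j=15: r + 14k = 4148.095823… → ⌈·⌉ = 4149
j=16: r + 15k = 4426.742882… → ⌈·⌉ = 4427
j=17: r + 16k = 4705.389941… → ⌈·⌉ = 4706

248, 526, 805, 1083, 1362, 1641, 1919, 2198, 2477, 2755, 3034, 3313, 3591, 3870, 4149, 4427, 4706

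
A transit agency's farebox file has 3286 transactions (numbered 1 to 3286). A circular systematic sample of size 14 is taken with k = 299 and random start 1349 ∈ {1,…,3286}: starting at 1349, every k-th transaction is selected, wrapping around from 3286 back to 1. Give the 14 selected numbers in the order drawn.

1349, 1648, 1947, 2246, 2545, 2844, 3143, 156, 455, 754, 1053, 1352, 1651, 1950

Selection 1: 1349
Selection 2: 1349 + 299 = 1648
Selection 3: 1648 + 299 = 1947
Selection 4: 1947 + 299 = 2246
Selection 5: 2246 + 299 = 2545
Selection 6: 2545 + 299 = 2844
Selection 7: 2844 + 299 = 3143
Selection 8: 3143 + 299 = 3442 → 3442 − 3286 = 156
Selection 9: 156 + 299 = 455
Selection 10: 455 + 299 = 754
Selection 11: 754 + 299 = 1053
Selection 12: 1053 + 299 = 1352
Selection 13: 1352 + 299 = 1651
Selection 14: 1651 + 299 = 1950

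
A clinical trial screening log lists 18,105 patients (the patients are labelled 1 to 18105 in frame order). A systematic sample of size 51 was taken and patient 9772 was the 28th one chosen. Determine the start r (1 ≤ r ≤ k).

187

k = 18105/51 = 355
r = 9772 − (28−1)×355 = 9772 − 9585 = 187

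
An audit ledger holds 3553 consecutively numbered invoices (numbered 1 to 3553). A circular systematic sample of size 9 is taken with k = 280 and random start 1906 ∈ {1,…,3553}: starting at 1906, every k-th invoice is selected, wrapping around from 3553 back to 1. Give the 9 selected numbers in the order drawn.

Selection 1: 1906
Selection 2: 1906 + 280 = 2186
Selection 3: 2186 + 280 = 2466
Selection 4: 2466 + 280 = 2746
Selection 5: 2746 + 280 = 3026
Selection 6: 3026 + 280 = 3306
Selection 7: 3306 + 280 = 3586 → 3586 − 3553 = 33
Selection 8: 33 + 280 = 313
Selection 9: 313 + 280 = 593

1906, 2186, 2466, 2746, 3026, 3306, 33, 313, 593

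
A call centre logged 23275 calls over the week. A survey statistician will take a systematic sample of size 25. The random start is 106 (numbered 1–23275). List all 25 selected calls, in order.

106, 1037, 1968, 2899, 3830, 4761, 5692, 6623, 7554, 8485, 9416, 10347, 11278, 12209, 13140, 14071, 15002, 15933, 16864, 17795, 18726, 19657, 20588, 21519, 22450

k = N/n = 23275/25 = 931
call 1: 106
call 2: 106 + 931 = 1037
call 3: 1037 + 931 = 1968
call 4: 1968 + 931 = 2899
call 5: 2899 + 931 = 3830
call 6: 3830 + 931 = 4761
call 7: 4761 + 931 = 5692
call 8: 5692 + 931 = 6623
call 9: 6623 + 931 = 7554
call 10: 7554 + 931 = 8485
call 11: 8485 + 931 = 9416
call 12: 9416 + 931 = 10347
call 13: 10347 + 931 = 11278
call 14: 11278 + 931 = 12209
call 15: 12209 + 931 = 13140
call 16: 13140 + 931 = 14071
call 17: 14071 + 931 = 15002
call 18: 15002 + 931 = 15933
call 19: 15933 + 931 = 16864
call 20: 16864 + 931 = 17795
call 21: 17795 + 931 = 18726
call 22: 18726 + 931 = 19657
call 23: 19657 + 931 = 20588
call 24: 20588 + 931 = 21519
call 25: 21519 + 931 = 22450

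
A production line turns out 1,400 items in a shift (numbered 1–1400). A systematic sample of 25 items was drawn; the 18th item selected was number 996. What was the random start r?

k = 1400/25 = 56
r = 996 − (18−1)×56 = 996 − 952 = 44

44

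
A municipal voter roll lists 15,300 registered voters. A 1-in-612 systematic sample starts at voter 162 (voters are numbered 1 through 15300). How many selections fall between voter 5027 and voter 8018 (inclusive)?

k = 612
First selection ≥ 5027: 162 + ⌈(5027−162)/612⌉·612 = 162 + 8×612 = 5058
Last selection ≤ 8018: 162 + ⌊(8018−162)/612⌋·612 = 162 + 12×612 = 7506
Count = 12 − 8 + 1 = 5

5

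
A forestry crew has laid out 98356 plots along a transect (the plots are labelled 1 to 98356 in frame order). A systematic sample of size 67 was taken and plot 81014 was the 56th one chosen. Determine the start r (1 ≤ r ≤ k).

k = 98356/67 = 1468
r = 81014 − (56−1)×1468 = 81014 − 80740 = 274

274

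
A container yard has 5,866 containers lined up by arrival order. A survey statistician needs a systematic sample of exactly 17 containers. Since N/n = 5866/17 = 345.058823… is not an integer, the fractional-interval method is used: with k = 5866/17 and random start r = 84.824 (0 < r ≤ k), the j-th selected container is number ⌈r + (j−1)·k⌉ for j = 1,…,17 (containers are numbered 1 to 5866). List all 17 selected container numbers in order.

j=1: r + 0k = 84.824 → ⌈·⌉ = 85
j=2: r + 1k = 429.882823… → ⌈·⌉ = 430
j=3: r + 2k = 774.941647… → ⌈·⌉ = 775
j=4: r + 3k = 1120.000470… → ⌈·⌉ = 1121
j=5: r + 4k = 1465.059294… → ⌈·⌉ = 1466
j=6: r + 5k = 1810.118117… → ⌈·⌉ = 1811
j=7: r + 6k = 2155.176941… → ⌈·⌉ = 2156
j=8: r + 7k = 2500.235764… → ⌈·⌉ = 2501
j=9: r + 8k = 2845.294588… → ⌈·⌉ = 2846
j=10: r + 9k = 3190.353411… → ⌈·⌉ = 3191
j=11: r + 10k = 3535.412235… → ⌈·⌉ = 3536
j=12: r + 11k = 3880.471058… → ⌈·⌉ = 3881
j=13: r + 12k = 4225.529882… → ⌈·⌉ = 4226
j=14: r + 13k = 4570.588705… → ⌈·⌉ = 4571
j=15: r + 14k = 4915.647529… → ⌈·⌉ = 4916
j=16: r + 15k = 5260.706352… → ⌈·⌉ = 5261
j=17: r + 16k = 5605.765176… → ⌈·⌉ = 5606

85, 430, 775, 1121, 1466, 1811, 2156, 2501, 2846, 3191, 3536, 3881, 4226, 4571, 4916, 5261, 5606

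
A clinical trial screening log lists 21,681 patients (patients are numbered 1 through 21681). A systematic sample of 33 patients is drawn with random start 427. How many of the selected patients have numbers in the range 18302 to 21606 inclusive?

k = 21681/33 = 657
First selection ≥ 18302: 427 + ⌈(18302−427)/657⌉·657 = 427 + 28×657 = 18823
Last selection ≤ 21606: 427 + ⌊(21606−427)/657⌋·657 = 427 + 32×657 = 21451
Count = 32 − 28 + 1 = 5

5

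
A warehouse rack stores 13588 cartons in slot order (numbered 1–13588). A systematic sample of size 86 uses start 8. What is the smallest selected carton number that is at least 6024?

k = 13588/86 = 158
Steps past start: ⌈(6024 − 8)/158⌉ = ⌈6016/158⌉ = 39
Selected carton: 8 + 39×158 = 6170

6170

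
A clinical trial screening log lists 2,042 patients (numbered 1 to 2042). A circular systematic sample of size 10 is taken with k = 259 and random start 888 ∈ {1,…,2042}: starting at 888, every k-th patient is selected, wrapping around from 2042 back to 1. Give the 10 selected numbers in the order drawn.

888, 1147, 1406, 1665, 1924, 141, 400, 659, 918, 1177

Selection 1: 888
Selection 2: 888 + 259 = 1147
Selection 3: 1147 + 259 = 1406
Selection 4: 1406 + 259 = 1665
Selection 5: 1665 + 259 = 1924
Selection 6: 1924 + 259 = 2183 → 2183 − 2042 = 141
Selection 7: 141 + 259 = 400
Selection 8: 400 + 259 = 659
Selection 9: 659 + 259 = 918
Selection 10: 918 + 259 = 1177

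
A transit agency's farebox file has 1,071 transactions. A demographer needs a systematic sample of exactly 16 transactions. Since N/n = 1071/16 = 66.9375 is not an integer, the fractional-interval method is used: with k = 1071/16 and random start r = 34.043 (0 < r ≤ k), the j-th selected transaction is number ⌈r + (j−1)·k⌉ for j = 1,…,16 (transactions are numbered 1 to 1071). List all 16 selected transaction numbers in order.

j=1: r + 0k = 34.043 → ⌈·⌉ = 35
j=2: r + 1k = 100.9805 → ⌈·⌉ = 101
j=3: r + 2k = 167.918 → ⌈·⌉ = 168
j=4: r + 3k = 234.8555 → ⌈·⌉ = 235
j=5: r + 4k = 301.793 → ⌈·⌉ = 302
j=6: r + 5k = 368.7305 → ⌈·⌉ = 369
j=7: r + 6k = 435.668 → ⌈·⌉ = 436
j=8: r + 7k = 502.6055 → ⌈·⌉ = 503
j=9: r + 8k = 569.543 → ⌈·⌉ = 570
j=10: r + 9k = 636.4805 → ⌈·⌉ = 637
j=11: r + 10k = 703.418 → ⌈·⌉ = 704
j=12: r + 11k = 770.3555 → ⌈·⌉ = 771
j=13: r + 12k = 837.293 → ⌈·⌉ = 838
j=14: r + 13k = 904.2305 → ⌈·⌉ = 905
j=15: r + 14k = 971.168 → ⌈·⌉ = 972
j=16: r + 15k = 1038.1055 → ⌈·⌉ = 1039

35, 101, 168, 235, 302, 369, 436, 503, 570, 637, 704, 771, 838, 905, 972, 1039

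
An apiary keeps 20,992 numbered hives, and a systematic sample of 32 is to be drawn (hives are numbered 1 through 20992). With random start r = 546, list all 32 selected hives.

k = N/n = 20992/32 = 656
hive 1: 546
hive 2: 546 + 656 = 1202
hive 3: 1202 + 656 = 1858
hive 4: 1858 + 656 = 2514
hive 5: 2514 + 656 = 3170
hive 6: 3170 + 656 = 3826
hive 7: 3826 + 656 = 4482
hive 8: 4482 + 656 = 5138
hive 9: 5138 + 656 = 5794
hive 10: 5794 + 656 = 6450
hive 11: 6450 + 656 = 7106
hive 12: 7106 + 656 = 7762
hive 13: 7762 + 656 = 8418
hive 14: 8418 + 656 = 9074
hive 15: 9074 + 656 = 9730
hive 16: 9730 + 656 = 10386
hive 17: 10386 + 656 = 11042
hive 18: 11042 + 656 = 11698
hive 19: 11698 + 656 = 12354
hive 20: 12354 + 656 = 13010
hive 21: 13010 + 656 = 13666
hive 22: 13666 + 656 = 14322
hive 23: 14322 + 656 = 14978
hive 24: 14978 + 656 = 15634
hive 25: 15634 + 656 = 16290
hive 26: 16290 + 656 = 16946
hive 27: 16946 + 656 = 17602
hive 28: 17602 + 656 = 18258
hive 29: 18258 + 656 = 18914
hive 30: 18914 + 656 = 19570
hive 31: 19570 + 656 = 20226
hive 32: 20226 + 656 = 20882

546, 1202, 1858, 2514, 3170, 3826, 4482, 5138, 5794, 6450, 7106, 7762, 8418, 9074, 9730, 10386, 11042, 11698, 12354, 13010, 13666, 14322, 14978, 15634, 16290, 16946, 17602, 18258, 18914, 19570, 20226, 20882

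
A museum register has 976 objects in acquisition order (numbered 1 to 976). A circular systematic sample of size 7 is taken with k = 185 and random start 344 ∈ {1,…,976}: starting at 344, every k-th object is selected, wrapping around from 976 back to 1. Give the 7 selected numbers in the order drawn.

344, 529, 714, 899, 108, 293, 478

Selection 1: 344
Selection 2: 344 + 185 = 529
Selection 3: 529 + 185 = 714
Selection 4: 714 + 185 = 899
Selection 5: 899 + 185 = 1084 → 1084 − 976 = 108
Selection 6: 108 + 185 = 293
Selection 7: 293 + 185 = 478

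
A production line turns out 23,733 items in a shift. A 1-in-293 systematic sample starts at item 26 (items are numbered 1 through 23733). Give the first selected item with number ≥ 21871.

k = 293
Steps past start: ⌈(21871 − 26)/293⌉ = ⌈21845/293⌉ = 75
Selected item: 26 + 75×293 = 22001

22001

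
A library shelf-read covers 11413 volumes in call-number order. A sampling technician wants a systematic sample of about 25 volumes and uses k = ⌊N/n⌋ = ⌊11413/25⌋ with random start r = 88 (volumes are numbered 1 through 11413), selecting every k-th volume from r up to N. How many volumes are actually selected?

k = ⌊11413/25⌋ = 456
Achieved size = ⌊(11413 − 88)/456⌋ + 1 = ⌊11325/456⌋ + 1 = 24 + 1 = 25
(last selection: 88 + 24×456 = 11032 ≤ 11413; next would be 11488 > 11413)

25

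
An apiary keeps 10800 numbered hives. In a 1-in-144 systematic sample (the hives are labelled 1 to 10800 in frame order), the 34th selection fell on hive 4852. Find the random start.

100

k = 144
r = 4852 − (34−1)×144 = 4852 − 4752 = 100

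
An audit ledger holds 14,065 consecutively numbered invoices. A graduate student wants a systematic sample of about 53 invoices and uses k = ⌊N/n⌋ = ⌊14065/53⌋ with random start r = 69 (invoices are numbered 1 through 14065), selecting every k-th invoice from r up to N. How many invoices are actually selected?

k = ⌊14065/53⌋ = 265
Achieved size = ⌊(14065 − 69)/265⌋ + 1 = ⌊13996/265⌋ + 1 = 52 + 1 = 53
(last selection: 69 + 52×265 = 13849 ≤ 14065; next would be 14114 > 14065)

53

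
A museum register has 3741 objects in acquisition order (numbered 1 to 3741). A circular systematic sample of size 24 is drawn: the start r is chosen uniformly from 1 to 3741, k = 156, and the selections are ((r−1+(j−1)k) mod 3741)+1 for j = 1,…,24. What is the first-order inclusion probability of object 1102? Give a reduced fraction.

For each position j, as r ranges over 1…3741 the j-th selection hits every object exactly once, so object 1102 is selected for exactly 24 of the 3741 starts.
Inclusion probability = 24/3741 = 8/1247.

8/1247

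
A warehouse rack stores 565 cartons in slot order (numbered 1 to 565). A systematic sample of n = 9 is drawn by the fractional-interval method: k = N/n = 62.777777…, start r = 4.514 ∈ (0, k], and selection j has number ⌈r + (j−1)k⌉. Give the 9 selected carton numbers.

j=1: r + 0k = 4.514 → ⌈·⌉ = 5
j=2: r + 1k = 67.291777… → ⌈·⌉ = 68
j=3: r + 2k = 130.069555… → ⌈·⌉ = 131
j=4: r + 3k = 192.847333… → ⌈·⌉ = 193
j=5: r + 4k = 255.625111… → ⌈·⌉ = 256
j=6: r + 5k = 318.402888… → ⌈·⌉ = 319
j=7: r + 6k = 381.180666… → ⌈·⌉ = 382
j=8: r + 7k = 443.958444… → ⌈·⌉ = 444
j=9: r + 8k = 506.736222… → ⌈·⌉ = 507

5, 68, 131, 193, 256, 319, 382, 444, 507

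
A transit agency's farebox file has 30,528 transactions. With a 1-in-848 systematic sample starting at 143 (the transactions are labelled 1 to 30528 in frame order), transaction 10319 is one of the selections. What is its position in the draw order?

13

k = 848
position = (10319 − 143)/848 + 1 = 10176/848 + 1 = 12 + 1 = 13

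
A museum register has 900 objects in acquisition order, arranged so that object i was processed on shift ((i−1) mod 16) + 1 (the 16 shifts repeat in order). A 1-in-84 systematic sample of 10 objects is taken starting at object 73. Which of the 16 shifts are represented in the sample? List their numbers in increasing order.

Consecutive selections differ by k = 84, so their shift numbers differ by 84 mod 16 = 4.
gcd(84, 16) = 4, so the sample visits 16/4 = 4 distinct residues mod 16.
Start 73 is shift 9; the shifts hit are 1, 5, 9, 13.

1, 5, 9, 13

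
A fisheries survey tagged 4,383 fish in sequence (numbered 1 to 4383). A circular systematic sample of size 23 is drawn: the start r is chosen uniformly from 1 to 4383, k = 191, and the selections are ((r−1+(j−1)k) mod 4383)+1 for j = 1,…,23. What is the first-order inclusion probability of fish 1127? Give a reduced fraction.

23/4383

For each position j, as r ranges over 1…4383 the j-th selection hits every fish exactly once, so fish 1127 is selected for exactly 23 of the 4383 starts.
Inclusion probability = 23/4383.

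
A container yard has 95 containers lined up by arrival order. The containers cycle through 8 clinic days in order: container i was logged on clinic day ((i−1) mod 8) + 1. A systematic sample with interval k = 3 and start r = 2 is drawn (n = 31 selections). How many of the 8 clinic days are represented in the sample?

Consecutive selections differ by k = 3, so their clinic day numbers differ by 3 mod 8 = 3.
gcd(3, 8) = 1, so the sample visits 8/1 = 8 distinct residues mod 8.
Start 2 is clinic day 2; the clinic days hit are 1, 2, 3, 4, 5, 6, 7, 8.

8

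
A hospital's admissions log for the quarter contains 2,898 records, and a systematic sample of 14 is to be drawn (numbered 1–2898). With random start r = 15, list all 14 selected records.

15, 222, 429, 636, 843, 1050, 1257, 1464, 1671, 1878, 2085, 2292, 2499, 2706

k = N/n = 2898/14 = 207
record 1: 15
record 2: 15 + 207 = 222
record 3: 222 + 207 = 429
record 4: 429 + 207 = 636
record 5: 636 + 207 = 843
record 6: 843 + 207 = 1050
record 7: 1050 + 207 = 1257
record 8: 1257 + 207 = 1464
record 9: 1464 + 207 = 1671
record 10: 1671 + 207 = 1878
record 11: 1878 + 207 = 2085
record 12: 2085 + 207 = 2292
record 13: 2292 + 207 = 2499
record 14: 2499 + 207 = 2706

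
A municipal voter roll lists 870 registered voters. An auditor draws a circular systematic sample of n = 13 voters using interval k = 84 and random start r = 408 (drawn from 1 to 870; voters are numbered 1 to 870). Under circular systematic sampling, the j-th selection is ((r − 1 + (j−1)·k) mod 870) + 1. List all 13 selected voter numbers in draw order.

408, 492, 576, 660, 744, 828, 42, 126, 210, 294, 378, 462, 546

Selection 1: 408
Selection 2: 408 + 84 = 492
Selection 3: 492 + 84 = 576
Selection 4: 576 + 84 = 660
Selection 5: 660 + 84 = 744
Selection 6: 744 + 84 = 828
Selection 7: 828 + 84 = 912 → 912 − 870 = 42
Selection 8: 42 + 84 = 126
Selection 9: 126 + 84 = 210
Selection 10: 210 + 84 = 294
Selection 11: 294 + 84 = 378
Selection 12: 378 + 84 = 462
Selection 13: 462 + 84 = 546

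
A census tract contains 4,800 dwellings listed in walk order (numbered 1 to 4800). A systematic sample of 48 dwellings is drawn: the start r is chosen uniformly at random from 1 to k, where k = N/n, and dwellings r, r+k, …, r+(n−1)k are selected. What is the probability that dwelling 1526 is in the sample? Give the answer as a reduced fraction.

1/100

k = 4800/48 = 100.
Dwelling 1526 is selected iff r ≡ 1526 (mod 100); exactly one such r in {1,…,100}.
Inclusion probability = 1/100.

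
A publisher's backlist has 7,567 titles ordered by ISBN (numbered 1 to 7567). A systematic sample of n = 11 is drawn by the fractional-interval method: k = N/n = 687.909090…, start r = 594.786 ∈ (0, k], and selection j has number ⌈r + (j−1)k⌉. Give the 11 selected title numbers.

595, 1283, 1971, 2659, 3347, 4035, 4723, 5411, 6099, 6786, 7474

j=1: r + 0k = 594.786 → ⌈·⌉ = 595
j=2: r + 1k = 1282.695090… → ⌈·⌉ = 1283
j=3: r + 2k = 1970.604181… → ⌈·⌉ = 1971
j=4: r + 3k = 2658.513272… → ⌈·⌉ = 2659
j=5: r + 4k = 3346.422363… → ⌈·⌉ = 3347
j=6: r + 5k = 4034.331454… → ⌈·⌉ = 4035
j=7: r + 6k = 4722.240545… → ⌈·⌉ = 4723
j=8: r + 7k = 5410.149636… → ⌈·⌉ = 5411
j=9: r + 8k = 6098.058727… → ⌈·⌉ = 6099
j=10: r + 9k = 6785.967818… → ⌈·⌉ = 6786
j=11: r + 10k = 7473.876909… → ⌈·⌉ = 7474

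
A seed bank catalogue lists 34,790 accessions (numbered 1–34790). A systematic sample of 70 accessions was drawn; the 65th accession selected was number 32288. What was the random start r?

480

k = 34790/70 = 497
r = 32288 − (65−1)×497 = 32288 − 31808 = 480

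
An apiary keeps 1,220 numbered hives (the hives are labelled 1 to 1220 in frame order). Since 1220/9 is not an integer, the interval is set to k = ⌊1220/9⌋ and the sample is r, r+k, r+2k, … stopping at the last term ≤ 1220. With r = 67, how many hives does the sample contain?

k = ⌊1220/9⌋ = 135
Achieved size = ⌊(1220 − 67)/135⌋ + 1 = ⌊1153/135⌋ + 1 = 8 + 1 = 9
(last selection: 67 + 8×135 = 1147 ≤ 1220; next would be 1282 > 1220)

9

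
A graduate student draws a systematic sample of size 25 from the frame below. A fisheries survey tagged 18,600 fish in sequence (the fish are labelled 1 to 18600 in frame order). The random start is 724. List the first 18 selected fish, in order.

k = N/n = 18600/25 = 744
fish 1: 724
fish 2: 724 + 744 = 1468
fish 3: 1468 + 744 = 2212
fish 4: 2212 + 744 = 2956
fish 5: 2956 + 744 = 3700
fish 6: 3700 + 744 = 4444
fish 7: 4444 + 744 = 5188
fish 8: 5188 + 744 = 5932
fish 9: 5932 + 744 = 6676
fish 10: 6676 + 744 = 7420
fish 11: 7420 + 744 = 8164
fish 12: 8164 + 744 = 8908
fish 13: 8908 + 744 = 9652
fish 14: 9652 + 744 = 10396
fish 15: 10396 + 744 = 11140
fish 16: 11140 + 744 = 11884
fish 17: 11884 + 744 = 12628
fish 18: 12628 + 744 = 13372

724, 1468, 2212, 2956, 3700, 4444, 5188, 5932, 6676, 7420, 8164, 8908, 9652, 10396, 11140, 11884, 12628, 13372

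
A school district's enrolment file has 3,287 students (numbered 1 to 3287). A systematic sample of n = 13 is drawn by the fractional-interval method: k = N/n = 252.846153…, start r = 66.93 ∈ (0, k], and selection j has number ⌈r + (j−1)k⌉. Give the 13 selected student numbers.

j=1: r + 0k = 66.93 → ⌈·⌉ = 67
j=2: r + 1k = 319.776153… → ⌈·⌉ = 320
j=3: r + 2k = 572.622307… → ⌈·⌉ = 573
j=4: r + 3k = 825.468461… → ⌈·⌉ = 826
j=5: r + 4k = 1078.314615… → ⌈·⌉ = 1079
j=6: r + 5k = 1331.160769… → ⌈·⌉ = 1332
j=7: r + 6k = 1584.006923… → ⌈·⌉ = 1585
j=8: r + 7k = 1836.853076… → ⌈·⌉ = 1837
j=9: r + 8k = 2089.699230… → ⌈·⌉ = 2090
j=10: r + 9k = 2342.545384… → ⌈·⌉ = 2343
j=11: r + 10k = 2595.391538… → ⌈·⌉ = 2596
j=12: r + 11k = 2848.237692… → ⌈·⌉ = 2849
j=13: r + 12k = 3101.083846… → ⌈·⌉ = 3102

67, 320, 573, 826, 1079, 1332, 1585, 1837, 2090, 2343, 2596, 2849, 3102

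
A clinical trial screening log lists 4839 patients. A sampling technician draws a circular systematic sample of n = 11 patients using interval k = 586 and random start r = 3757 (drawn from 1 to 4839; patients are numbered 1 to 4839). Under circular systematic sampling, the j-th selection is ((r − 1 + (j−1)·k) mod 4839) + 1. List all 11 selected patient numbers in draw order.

3757, 4343, 90, 676, 1262, 1848, 2434, 3020, 3606, 4192, 4778

Selection 1: 3757
Selection 2: 3757 + 586 = 4343
Selection 3: 4343 + 586 = 4929 → 4929 − 4839 = 90
Selection 4: 90 + 586 = 676
Selection 5: 676 + 586 = 1262
Selection 6: 1262 + 586 = 1848
Selection 7: 1848 + 586 = 2434
Selection 8: 2434 + 586 = 3020
Selection 9: 3020 + 586 = 3606
Selection 10: 3606 + 586 = 4192
Selection 11: 4192 + 586 = 4778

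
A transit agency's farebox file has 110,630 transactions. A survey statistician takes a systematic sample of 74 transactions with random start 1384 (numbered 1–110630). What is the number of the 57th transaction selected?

k = 110630/74 = 1495
57th selection = r + (57−1)·k = 1384 + 56×1495 = 1384 + 83720 = 85104

85104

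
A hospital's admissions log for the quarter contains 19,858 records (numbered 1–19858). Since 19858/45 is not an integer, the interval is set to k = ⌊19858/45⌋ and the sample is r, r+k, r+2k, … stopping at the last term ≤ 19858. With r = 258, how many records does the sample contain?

45

k = ⌊19858/45⌋ = 441
Achieved size = ⌊(19858 − 258)/441⌋ + 1 = ⌊19600/441⌋ + 1 = 44 + 1 = 45
(last selection: 258 + 44×441 = 19662 ≤ 19858; next would be 20103 > 19858)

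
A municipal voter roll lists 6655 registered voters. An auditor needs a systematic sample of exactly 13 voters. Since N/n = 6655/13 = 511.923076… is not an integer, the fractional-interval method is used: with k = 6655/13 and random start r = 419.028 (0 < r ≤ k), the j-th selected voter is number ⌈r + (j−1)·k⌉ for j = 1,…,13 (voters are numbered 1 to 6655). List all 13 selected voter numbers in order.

j=1: r + 0k = 419.028 → ⌈·⌉ = 420
j=2: r + 1k = 930.951076… → ⌈·⌉ = 931
j=3: r + 2k = 1442.874153… → ⌈·⌉ = 1443
j=4: r + 3k = 1954.797230… → ⌈·⌉ = 1955
j=5: r + 4k = 2466.720307… → ⌈·⌉ = 2467
j=6: r + 5k = 2978.643384… → ⌈·⌉ = 2979
j=7: r + 6k = 3490.566461… → ⌈·⌉ = 3491
j=8: r + 7k = 4002.489538… → ⌈·⌉ = 4003
j=9: r + 8k = 4514.412615… → ⌈·⌉ = 4515
j=10: r + 9k = 5026.335692… → ⌈·⌉ = 5027
j=11: r + 10k = 5538.258769… → ⌈·⌉ = 5539
j=12: r + 11k = 6050.181846… → ⌈·⌉ = 6051
j=13: r + 12k = 6562.104923… → ⌈·⌉ = 6563

420, 931, 1443, 1955, 2467, 2979, 3491, 4003, 4515, 5027, 5539, 6051, 6563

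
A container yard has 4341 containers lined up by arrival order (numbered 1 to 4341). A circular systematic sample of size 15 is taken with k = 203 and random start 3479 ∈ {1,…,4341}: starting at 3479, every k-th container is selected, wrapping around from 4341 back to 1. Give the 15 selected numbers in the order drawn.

Selection 1: 3479
Selection 2: 3479 + 203 = 3682
Selection 3: 3682 + 203 = 3885
Selection 4: 3885 + 203 = 4088
Selection 5: 4088 + 203 = 4291
Selection 6: 4291 + 203 = 4494 → 4494 − 4341 = 153
Selection 7: 153 + 203 = 356
Selection 8: 356 + 203 = 559
Selection 9: 559 + 203 = 762
Selection 10: 762 + 203 = 965
Selection 11: 965 + 203 = 1168
Selection 12: 1168 + 203 = 1371
Selection 13: 1371 + 203 = 1574
Selection 14: 1574 + 203 = 1777
Selection 15: 1777 + 203 = 1980

3479, 3682, 3885, 4088, 4291, 153, 356, 559, 762, 965, 1168, 1371, 1574, 1777, 1980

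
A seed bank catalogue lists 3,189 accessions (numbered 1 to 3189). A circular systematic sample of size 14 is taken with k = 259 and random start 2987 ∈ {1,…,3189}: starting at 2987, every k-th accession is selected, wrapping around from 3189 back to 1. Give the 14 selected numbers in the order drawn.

2987, 57, 316, 575, 834, 1093, 1352, 1611, 1870, 2129, 2388, 2647, 2906, 3165

Selection 1: 2987
Selection 2: 2987 + 259 = 3246 → 3246 − 3189 = 57
Selection 3: 57 + 259 = 316
Selection 4: 316 + 259 = 575
Selection 5: 575 + 259 = 834
Selection 6: 834 + 259 = 1093
Selection 7: 1093 + 259 = 1352
Selection 8: 1352 + 259 = 1611
Selection 9: 1611 + 259 = 1870
Selection 10: 1870 + 259 = 2129
Selection 11: 2129 + 259 = 2388
Selection 12: 2388 + 259 = 2647
Selection 13: 2647 + 259 = 2906
Selection 14: 2906 + 259 = 3165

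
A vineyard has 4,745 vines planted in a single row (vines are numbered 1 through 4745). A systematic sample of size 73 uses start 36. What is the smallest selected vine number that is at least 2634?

k = 4745/73 = 65
Steps past start: ⌈(2634 − 36)/65⌉ = ⌈2598/65⌉ = 40
Selected vine: 36 + 40×65 = 2636

2636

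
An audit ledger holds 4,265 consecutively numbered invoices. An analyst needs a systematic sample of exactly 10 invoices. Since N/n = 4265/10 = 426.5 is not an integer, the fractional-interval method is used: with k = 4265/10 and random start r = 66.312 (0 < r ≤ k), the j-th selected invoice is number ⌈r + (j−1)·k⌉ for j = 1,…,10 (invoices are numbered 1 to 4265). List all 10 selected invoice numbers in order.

67, 493, 920, 1346, 1773, 2199, 2626, 3052, 3479, 3905

j=1: r + 0k = 66.312 → ⌈·⌉ = 67
j=2: r + 1k = 492.812 → ⌈·⌉ = 493
j=3: r + 2k = 919.312 → ⌈·⌉ = 920
j=4: r + 3k = 1345.812 → ⌈·⌉ = 1346
j=5: r + 4k = 1772.312 → ⌈·⌉ = 1773
j=6: r + 5k = 2198.812 → ⌈·⌉ = 2199
j=7: r + 6k = 2625.312 → ⌈·⌉ = 2626
j=8: r + 7k = 3051.812 → ⌈·⌉ = 3052
j=9: r + 8k = 3478.312 → ⌈·⌉ = 3479
j=10: r + 9k = 3904.812 → ⌈·⌉ = 3905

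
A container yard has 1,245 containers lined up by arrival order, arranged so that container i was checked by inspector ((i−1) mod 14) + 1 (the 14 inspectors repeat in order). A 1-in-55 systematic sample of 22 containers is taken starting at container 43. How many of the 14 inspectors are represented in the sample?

14

Consecutive selections differ by k = 55, so their inspector numbers differ by 55 mod 14 = 13.
gcd(55, 14) = 1, so the sample visits 14/1 = 14 distinct residues mod 14.
Start 43 is inspector 1; the inspectors hit are 1, 2, 3, 4, 5, 6, 7, 8, 9, 10, 11, 12, 13, 14.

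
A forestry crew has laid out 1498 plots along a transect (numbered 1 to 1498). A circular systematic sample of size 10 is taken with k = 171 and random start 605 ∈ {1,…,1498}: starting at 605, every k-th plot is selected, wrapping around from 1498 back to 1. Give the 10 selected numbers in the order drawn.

605, 776, 947, 1118, 1289, 1460, 133, 304, 475, 646

Selection 1: 605
Selection 2: 605 + 171 = 776
Selection 3: 776 + 171 = 947
Selection 4: 947 + 171 = 1118
Selection 5: 1118 + 171 = 1289
Selection 6: 1289 + 171 = 1460
Selection 7: 1460 + 171 = 1631 → 1631 − 1498 = 133
Selection 8: 133 + 171 = 304
Selection 9: 304 + 171 = 475
Selection 10: 475 + 171 = 646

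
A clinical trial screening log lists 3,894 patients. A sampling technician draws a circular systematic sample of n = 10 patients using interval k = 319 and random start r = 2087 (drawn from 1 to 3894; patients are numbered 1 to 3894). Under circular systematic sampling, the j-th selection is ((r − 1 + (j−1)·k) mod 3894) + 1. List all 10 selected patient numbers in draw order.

Selection 1: 2087
Selection 2: 2087 + 319 = 2406
Selection 3: 2406 + 319 = 2725
Selection 4: 2725 + 319 = 3044
Selection 5: 3044 + 319 = 3363
Selection 6: 3363 + 319 = 3682
Selection 7: 3682 + 319 = 4001 → 4001 − 3894 = 107
Selection 8: 107 + 319 = 426
Selection 9: 426 + 319 = 745
Selection 10: 745 + 319 = 1064

2087, 2406, 2725, 3044, 3363, 3682, 107, 426, 745, 1064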